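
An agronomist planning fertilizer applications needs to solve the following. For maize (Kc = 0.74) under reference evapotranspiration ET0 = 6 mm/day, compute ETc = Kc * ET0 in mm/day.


ETc = Kc * ET0
    = 0.74 * 6
    = 4.44 mm/day


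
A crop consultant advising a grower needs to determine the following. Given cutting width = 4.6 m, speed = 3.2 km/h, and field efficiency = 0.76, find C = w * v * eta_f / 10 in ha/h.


C = w * v * eta_f / 10
  = 4.6 * 3.2 * 0.76 / 10
  = 11.19 / 10
  = 1.12 ha/h


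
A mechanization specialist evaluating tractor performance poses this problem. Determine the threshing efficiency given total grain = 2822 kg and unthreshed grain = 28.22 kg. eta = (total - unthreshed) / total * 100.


eta = (total - unthreshed) / total * 100
    = (2822 - 28.22) / 2822 * 100
    = 2793.78 / 2822 * 100
    = 99%


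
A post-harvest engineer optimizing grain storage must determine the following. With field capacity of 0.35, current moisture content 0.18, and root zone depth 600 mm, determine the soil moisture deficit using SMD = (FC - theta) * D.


SMD = (FC - theta) * D
    = (0.35 - 0.18) * 600
    = 0.170 * 600
    = 102 mm


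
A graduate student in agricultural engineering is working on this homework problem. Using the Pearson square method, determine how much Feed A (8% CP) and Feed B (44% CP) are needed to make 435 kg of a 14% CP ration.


parts_A = CP_b - target = 44 - 14 = 30
parts_B = target - CP_a = 14 - 8 = 6
total_parts = 30 + 6 = 36
Feed A = 435 * 30 / 36 = 362.50 kg
Feed B = 435 * 6 / 36 = 72.50 kg

362.50 kg


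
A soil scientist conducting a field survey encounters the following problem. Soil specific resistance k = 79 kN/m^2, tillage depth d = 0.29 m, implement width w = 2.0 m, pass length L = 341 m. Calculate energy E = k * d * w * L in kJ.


E = k * d * w * L
  = 79 * 0.29 * 2.0 * 341
  = 15624.62 kJ


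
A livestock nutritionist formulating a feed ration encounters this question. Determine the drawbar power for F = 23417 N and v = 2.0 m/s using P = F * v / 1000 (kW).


P = F * v / 1000
  = 23417 * 2.0 / 1000
  = 46834 / 1000
  = 46.83 kW


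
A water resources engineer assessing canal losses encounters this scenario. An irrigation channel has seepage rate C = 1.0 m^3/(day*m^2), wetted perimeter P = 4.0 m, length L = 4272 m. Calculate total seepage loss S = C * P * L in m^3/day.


S = C * P * L
  = 1.0 * 4.0 * 4272
  = 17088 m^3/day


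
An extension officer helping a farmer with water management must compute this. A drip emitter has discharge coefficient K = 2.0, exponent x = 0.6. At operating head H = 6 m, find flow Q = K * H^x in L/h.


Q = K * H^x
  = 2.0 * 6^0.6
  = 2.0 * 2.9302
  = 5.86 L/h


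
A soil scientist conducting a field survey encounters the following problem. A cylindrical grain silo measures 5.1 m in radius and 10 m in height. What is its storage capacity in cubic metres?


V = pi * r^2 * h
  = pi * 5.1^2 * 10
  = pi * 26.01 * 10
  = 817.13 m^3


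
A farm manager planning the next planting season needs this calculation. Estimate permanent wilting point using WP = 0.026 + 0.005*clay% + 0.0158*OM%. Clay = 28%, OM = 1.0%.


WP = 0.026 + 0.005*28 + 0.0158*1.0
   = 0.026 + 0.1400 + 0.0158
   = 0.1818


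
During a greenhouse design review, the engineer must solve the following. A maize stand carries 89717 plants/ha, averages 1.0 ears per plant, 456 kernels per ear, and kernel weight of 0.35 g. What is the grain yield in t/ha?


Y = density * ears * kernels * kw
  = 89717 * 1.0 * 456 * 0.35 g/ha
  = 14318833.20 g/ha
  = 14318.83 kg/ha = 14.32 t/ha


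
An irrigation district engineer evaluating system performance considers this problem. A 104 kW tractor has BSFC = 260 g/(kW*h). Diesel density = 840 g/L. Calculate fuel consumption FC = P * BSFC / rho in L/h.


FC = P * BSFC / rho_fuel
   = 104 * 260 / 840
   = 27040 / 840
   = 32.19 L/h


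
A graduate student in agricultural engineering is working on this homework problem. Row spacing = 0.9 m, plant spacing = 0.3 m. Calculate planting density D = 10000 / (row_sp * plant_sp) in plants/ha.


D = 10000 / (row_sp * plant_sp)
  = 10000 / (0.9 * 0.3)
  = 10000 / 0.2700
  = 37037.04 plants/ha


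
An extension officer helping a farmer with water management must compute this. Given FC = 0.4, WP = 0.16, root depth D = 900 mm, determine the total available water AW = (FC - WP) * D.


AW = (FC - WP) * D
   = (0.4 - 0.16) * 900
   = 0.24 * 900
   = 216 mm


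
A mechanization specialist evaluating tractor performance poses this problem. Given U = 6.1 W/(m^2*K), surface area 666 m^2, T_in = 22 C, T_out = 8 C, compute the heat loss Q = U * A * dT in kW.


dT = 22 - (8) = 14 K
Q = U * A * dT
  = 6.1 * 666 * 14
  = 56876.40 W = 56.88 kW


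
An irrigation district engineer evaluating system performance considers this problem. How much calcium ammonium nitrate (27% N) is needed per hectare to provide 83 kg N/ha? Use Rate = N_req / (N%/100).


Rate = N_required / (N_content / 100)
     = 83 / (27 / 100)
     = 83 / 0.27
     = 307.41 kg/ha


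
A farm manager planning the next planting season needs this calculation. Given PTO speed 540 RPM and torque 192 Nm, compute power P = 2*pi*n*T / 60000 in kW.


P = 2*pi*n*T / 60000
  = 2*pi * 540 * 192 / 60000
  = 651440.65 / 60000
  = 10.86 kW


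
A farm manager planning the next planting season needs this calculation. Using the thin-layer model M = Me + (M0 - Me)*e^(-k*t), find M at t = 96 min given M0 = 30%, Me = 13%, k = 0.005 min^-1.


M = Me + (M0 - Me) * e^(-k*t)
  = 13 + (30 - 13) * e^(-0.005*96)
  = 13 + 17 * e^(-0.480)
  = 13 + 17 * 0.61878
  = 13 + 10.5193
  = 23.52%


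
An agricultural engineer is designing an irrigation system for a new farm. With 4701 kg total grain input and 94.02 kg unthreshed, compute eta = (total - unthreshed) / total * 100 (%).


eta = (total - unthreshed) / total * 100
    = (4701 - 94.02) / 4701 * 100
    = 4606.98 / 4701 * 100
    = 98%


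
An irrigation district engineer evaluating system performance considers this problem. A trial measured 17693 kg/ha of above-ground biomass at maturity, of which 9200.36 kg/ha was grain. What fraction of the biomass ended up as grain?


HI = grain_yield / biomass
   = 9200.36 / 17693
   = 0.52


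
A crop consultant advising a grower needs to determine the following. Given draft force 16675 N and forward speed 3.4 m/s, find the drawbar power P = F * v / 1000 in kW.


P = F * v / 1000
  = 16675 * 3.4 / 1000
  = 56695 / 1000
  = 56.70 kW


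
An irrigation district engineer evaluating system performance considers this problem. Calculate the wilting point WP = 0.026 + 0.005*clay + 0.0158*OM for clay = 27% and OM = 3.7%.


WP = 0.026 + 0.005*27 + 0.0158*3.7
   = 0.026 + 0.1350 + 0.0585
   = 0.2195


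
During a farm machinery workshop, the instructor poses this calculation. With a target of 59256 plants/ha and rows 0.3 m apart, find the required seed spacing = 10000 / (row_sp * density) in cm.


spacing = 10000 / (row_sp * density)
        = 10000 / (0.3 * 59256)
        = 10000 / 17776.80
        = 0.56253 m = 56.25 cm


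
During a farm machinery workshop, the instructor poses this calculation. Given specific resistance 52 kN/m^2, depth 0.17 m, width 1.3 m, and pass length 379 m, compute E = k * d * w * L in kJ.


E = k * d * w * L
  = 52 * 0.17 * 1.3 * 379
  = 4355.47 kJ


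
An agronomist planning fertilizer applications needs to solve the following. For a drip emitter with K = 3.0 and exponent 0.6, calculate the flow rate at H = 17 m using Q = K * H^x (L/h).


Q = K * H^x
  = 3.0 * 17^0.6
  = 3.0 * 5.4736
  = 16.42 L/h


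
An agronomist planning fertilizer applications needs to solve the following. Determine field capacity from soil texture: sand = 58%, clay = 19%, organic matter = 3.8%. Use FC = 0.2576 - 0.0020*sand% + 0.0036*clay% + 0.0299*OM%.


FC = 0.2576 - 0.0020*58 + 0.0036*19 + 0.0299*3.8
   = 0.2576 - 0.1160 + 0.0684 + 0.1136
   = 0.3236


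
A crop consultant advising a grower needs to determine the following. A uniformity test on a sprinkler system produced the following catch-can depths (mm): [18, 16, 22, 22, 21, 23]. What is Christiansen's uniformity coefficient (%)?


xbar = 122 / 6 = 20.333
sum|xi - xbar| = 13.333
CU = 100 * (1 - 13.333 / (6 * 20.333))
   = 100 * (1 - 0.1093)
   = 89.07%


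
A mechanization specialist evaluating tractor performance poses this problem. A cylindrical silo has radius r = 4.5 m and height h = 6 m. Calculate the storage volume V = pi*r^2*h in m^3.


V = pi * r^2 * h
  = pi * 4.5^2 * 6
  = pi * 20.25 * 6
  = 381.70 m^3


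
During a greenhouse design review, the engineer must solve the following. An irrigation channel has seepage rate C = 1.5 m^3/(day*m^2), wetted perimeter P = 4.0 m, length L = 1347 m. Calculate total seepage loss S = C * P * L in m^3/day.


S = C * P * L
  = 1.5 * 4.0 * 1347
  = 8082 m^3/day


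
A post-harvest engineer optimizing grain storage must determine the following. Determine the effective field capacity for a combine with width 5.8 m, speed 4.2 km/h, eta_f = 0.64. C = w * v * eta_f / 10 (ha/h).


C = w * v * eta_f / 10
  = 5.8 * 4.2 * 0.64 / 10
  = 15.59 / 10
  = 1.56 ha/h


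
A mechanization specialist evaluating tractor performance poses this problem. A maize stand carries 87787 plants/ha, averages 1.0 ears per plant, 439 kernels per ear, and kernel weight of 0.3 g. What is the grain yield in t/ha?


Y = density * ears * kernels * kw
  = 87787 * 1.0 * 439 * 0.3 g/ha
  = 11561547.90 g/ha
  = 11561.55 kg/ha = 11.56 t/ha


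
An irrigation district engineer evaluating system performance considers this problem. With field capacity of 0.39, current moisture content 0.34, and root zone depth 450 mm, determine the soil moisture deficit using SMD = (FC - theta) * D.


SMD = (FC - theta) * D
    = (0.39 - 0.34) * 450
    = 0.050 * 450
    = 22.50 mm


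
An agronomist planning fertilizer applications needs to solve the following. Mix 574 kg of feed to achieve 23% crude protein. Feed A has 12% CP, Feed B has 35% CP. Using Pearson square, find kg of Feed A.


parts_A = CP_b - target = 35 - 23 = 12
parts_B = target - CP_a = 23 - 12 = 11
total_parts = 12 + 11 = 23
Feed A = 574 * 12 / 23 = 299.48 kg
Feed B = 574 * 11 / 23 = 274.52 kg

299.48 kg


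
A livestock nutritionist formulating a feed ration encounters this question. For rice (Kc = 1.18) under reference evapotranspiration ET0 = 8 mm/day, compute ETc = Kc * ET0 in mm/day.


ETc = Kc * ET0
    = 1.18 * 8
    = 9.44 mm/day


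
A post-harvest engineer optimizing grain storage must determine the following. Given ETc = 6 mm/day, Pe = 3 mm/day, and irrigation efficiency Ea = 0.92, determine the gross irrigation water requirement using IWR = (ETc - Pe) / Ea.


IWR = (ETc - Pe) / Ea
    = (6 - 3) / 0.92
    = 3 / 0.92
    = 3.26 mm/day


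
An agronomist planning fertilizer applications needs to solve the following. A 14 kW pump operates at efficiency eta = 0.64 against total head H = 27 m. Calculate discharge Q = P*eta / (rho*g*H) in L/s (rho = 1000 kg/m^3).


Q = (P * 1000 * eta) / (rho * g * H)
  = (14 * 1000 * 0.64) / (1000 * 9.81 * 27)
  = 8960 / 264870
  = 0.03383 m^3/s = 33.83 L/s


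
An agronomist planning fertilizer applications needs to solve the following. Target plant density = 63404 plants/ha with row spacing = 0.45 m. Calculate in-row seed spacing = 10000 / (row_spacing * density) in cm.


spacing = 10000 / (row_sp * density)
        = 10000 / (0.45 * 63404)
        = 10000 / 28531.80
        = 0.35049 m = 35.05 cm


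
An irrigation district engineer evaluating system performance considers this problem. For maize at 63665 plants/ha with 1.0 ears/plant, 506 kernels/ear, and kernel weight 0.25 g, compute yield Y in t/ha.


Y = density * ears * kernels * kw
  = 63665 * 1.0 * 506 * 0.25 g/ha
  = 8053622.50 g/ha
  = 8053.62 kg/ha = 8.05 t/ha


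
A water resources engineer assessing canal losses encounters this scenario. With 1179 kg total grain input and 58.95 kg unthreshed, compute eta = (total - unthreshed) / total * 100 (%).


eta = (total - unthreshed) / total * 100
    = (1179 - 58.95) / 1179 * 100
    = 1120.05 / 1179 * 100
    = 95%


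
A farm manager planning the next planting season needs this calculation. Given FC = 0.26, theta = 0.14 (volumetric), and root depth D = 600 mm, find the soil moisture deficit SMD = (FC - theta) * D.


SMD = (FC - theta) * D
    = (0.26 - 0.14) * 600
    = 0.120 * 600
    = 72 mm


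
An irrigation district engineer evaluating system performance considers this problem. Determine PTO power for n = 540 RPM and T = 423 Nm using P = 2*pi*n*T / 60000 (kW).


P = 2*pi*n*T / 60000
  = 2*pi * 540 * 423 / 60000
  = 1435205.19 / 60000
  = 23.92 kW


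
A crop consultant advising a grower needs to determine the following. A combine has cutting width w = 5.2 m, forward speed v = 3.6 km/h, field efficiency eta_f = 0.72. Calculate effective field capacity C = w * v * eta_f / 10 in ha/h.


C = w * v * eta_f / 10
  = 5.2 * 3.6 * 0.72 / 10
  = 13.48 / 10
  = 1.35 ha/h


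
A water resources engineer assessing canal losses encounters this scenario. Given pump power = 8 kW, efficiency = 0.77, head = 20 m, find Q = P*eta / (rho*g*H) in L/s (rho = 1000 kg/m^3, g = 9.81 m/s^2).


Q = (P * 1000 * eta) / (rho * g * H)
  = (8 * 1000 * 0.77) / (1000 * 9.81 * 20)
  = 6160 / 196200
  = 0.03140 m^3/s = 31.40 L/s


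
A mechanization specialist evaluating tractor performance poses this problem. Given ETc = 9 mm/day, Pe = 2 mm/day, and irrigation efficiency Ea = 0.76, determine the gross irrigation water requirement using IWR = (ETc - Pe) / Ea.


IWR = (ETc - Pe) / Ea
    = (9 - 2) / 0.76
    = 7 / 0.76
    = 9.21 mm/day


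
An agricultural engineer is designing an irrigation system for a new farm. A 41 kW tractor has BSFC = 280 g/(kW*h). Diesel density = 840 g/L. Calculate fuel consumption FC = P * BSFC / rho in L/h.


FC = P * BSFC / rho_fuel
   = 41 * 280 / 840
   = 11480 / 840
   = 13.67 L/h


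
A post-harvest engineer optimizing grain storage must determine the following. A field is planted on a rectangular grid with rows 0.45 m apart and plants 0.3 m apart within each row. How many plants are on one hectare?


D = 10000 / (row_sp * plant_sp)
  = 10000 / (0.45 * 0.3)
  = 10000 / 0.1350
  = 74074.07 plants/ha


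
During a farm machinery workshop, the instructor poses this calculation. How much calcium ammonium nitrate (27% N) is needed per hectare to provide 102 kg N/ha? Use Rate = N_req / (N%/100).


Rate = N_required / (N_content / 100)
     = 102 / (27 / 100)
     = 102 / 0.27
     = 377.78 kg/ha


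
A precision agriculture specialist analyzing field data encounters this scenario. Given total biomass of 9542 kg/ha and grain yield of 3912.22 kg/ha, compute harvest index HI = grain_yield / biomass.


HI = grain_yield / biomass
   = 3912.22 / 9542
   = 0.41


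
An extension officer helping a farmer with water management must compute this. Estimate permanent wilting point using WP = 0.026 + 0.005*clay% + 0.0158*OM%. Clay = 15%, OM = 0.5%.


WP = 0.026 + 0.005*15 + 0.0158*0.5
   = 0.026 + 0.0750 + 0.0079
   = 0.1089


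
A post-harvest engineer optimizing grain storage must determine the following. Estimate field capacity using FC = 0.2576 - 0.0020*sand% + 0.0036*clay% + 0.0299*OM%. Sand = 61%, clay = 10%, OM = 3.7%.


FC = 0.2576 - 0.0020*61 + 0.0036*10 + 0.0299*3.7
   = 0.2576 - 0.1220 + 0.0360 + 0.1106
   = 0.2822


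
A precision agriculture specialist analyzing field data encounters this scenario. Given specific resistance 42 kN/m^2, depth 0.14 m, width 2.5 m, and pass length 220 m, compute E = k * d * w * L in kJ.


E = k * d * w * L
  = 42 * 0.14 * 2.5 * 220
  = 3234 kJ


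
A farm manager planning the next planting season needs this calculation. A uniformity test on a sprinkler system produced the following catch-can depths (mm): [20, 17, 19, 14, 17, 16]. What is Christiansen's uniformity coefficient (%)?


xbar = 103 / 6 = 17.167
sum|xi - xbar| = 9.333
CU = 100 * (1 - 9.333 / (6 * 17.167))
   = 100 * (1 - 0.0906)
   = 90.94%


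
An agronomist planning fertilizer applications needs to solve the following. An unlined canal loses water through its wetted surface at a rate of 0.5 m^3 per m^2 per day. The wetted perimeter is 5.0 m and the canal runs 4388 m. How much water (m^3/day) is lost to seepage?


S = C * P * L
  = 0.5 * 5.0 * 4388
  = 10970 m^3/day


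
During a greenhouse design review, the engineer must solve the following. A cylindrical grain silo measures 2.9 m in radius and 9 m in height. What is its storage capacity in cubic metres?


V = pi * r^2 * h
  = pi * 2.9^2 * 9
  = pi * 8.41 * 9
  = 237.79 m^3


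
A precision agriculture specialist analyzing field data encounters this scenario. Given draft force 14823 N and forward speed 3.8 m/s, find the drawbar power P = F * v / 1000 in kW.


P = F * v / 1000
  = 14823 * 3.8 / 1000
  = 56327.40 / 1000
  = 56.33 kW


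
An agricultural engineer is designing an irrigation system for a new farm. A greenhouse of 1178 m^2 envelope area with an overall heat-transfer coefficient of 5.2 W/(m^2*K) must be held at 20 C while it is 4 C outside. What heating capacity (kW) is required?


dT = 20 - (4) = 16 K
Q = U * A * dT
  = 5.2 * 1178 * 16
  = 98009.60 W = 98.01 kW


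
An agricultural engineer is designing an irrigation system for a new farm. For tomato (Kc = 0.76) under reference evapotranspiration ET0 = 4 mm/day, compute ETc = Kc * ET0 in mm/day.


ETc = Kc * ET0
    = 0.76 * 4
    = 3.04 mm/day


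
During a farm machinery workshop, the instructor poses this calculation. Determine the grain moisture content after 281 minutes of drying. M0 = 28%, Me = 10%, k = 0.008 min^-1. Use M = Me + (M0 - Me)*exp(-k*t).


M = Me + (M0 - Me) * e^(-k*t)
  = 10 + (28 - 10) * e^(-0.008*281)
  = 10 + 18 * e^(-2.248)
  = 10 + 18 * 0.10561
  = 10 + 1.9010
  = 11.90%


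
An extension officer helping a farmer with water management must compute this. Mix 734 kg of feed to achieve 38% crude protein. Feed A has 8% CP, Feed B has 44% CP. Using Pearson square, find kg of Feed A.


parts_A = CP_b - target = 44 - 38 = 6
parts_B = target - CP_a = 38 - 8 = 30
total_parts = 6 + 30 = 36
Feed A = 734 * 6 / 36 = 122.33 kg
Feed B = 734 * 30 / 36 = 611.67 kg

122.33 kg


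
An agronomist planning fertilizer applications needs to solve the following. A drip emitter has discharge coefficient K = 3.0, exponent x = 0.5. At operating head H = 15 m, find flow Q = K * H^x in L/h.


Q = K * H^x
  = 3.0 * 15^0.5
  = 3.0 * 3.8730
  = 11.62 L/h


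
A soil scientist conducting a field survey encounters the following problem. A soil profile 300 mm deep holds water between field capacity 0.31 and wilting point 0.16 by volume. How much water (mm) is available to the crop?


AW = (FC - WP) * D
   = (0.31 - 0.16) * 300
   = 0.15 * 300
   = 45 mm


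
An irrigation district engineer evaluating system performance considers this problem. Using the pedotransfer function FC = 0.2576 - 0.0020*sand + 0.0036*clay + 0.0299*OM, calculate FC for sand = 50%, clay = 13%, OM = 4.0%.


FC = 0.2576 - 0.0020*50 + 0.0036*13 + 0.0299*4.0
   = 0.2576 - 0.1000 + 0.0468 + 0.1196
   = 0.3240


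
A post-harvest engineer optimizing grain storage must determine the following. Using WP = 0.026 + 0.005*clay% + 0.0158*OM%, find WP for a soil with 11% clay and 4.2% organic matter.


WP = 0.026 + 0.005*11 + 0.0158*4.2
   = 0.026 + 0.0550 + 0.0664
   = 0.1474


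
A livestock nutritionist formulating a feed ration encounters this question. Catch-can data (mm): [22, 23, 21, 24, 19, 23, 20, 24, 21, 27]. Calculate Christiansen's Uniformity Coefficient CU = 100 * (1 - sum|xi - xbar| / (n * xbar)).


xbar = 224 / 10 = 22.400
sum|xi - xbar| = 18
CU = 100 * (1 - 18 / (10 * 22.400))
   = 100 * (1 - 0.0804)
   = 91.96%


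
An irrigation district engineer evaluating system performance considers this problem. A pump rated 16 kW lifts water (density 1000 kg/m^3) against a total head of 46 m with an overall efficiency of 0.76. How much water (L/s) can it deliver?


Q = (P * 1000 * eta) / (rho * g * H)
  = (16 * 1000 * 0.76) / (1000 * 9.81 * 46)
  = 12160 / 451260
  = 0.02695 m^3/s = 26.95 L/s


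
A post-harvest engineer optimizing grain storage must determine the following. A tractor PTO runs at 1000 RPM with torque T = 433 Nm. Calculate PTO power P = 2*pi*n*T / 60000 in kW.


P = 2*pi*n*T / 60000
  = 2*pi * 1000 * 433 / 60000
  = 2720619.24 / 60000
  = 45.34 kW


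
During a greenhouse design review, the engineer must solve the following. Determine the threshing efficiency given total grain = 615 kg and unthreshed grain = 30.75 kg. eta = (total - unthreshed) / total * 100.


eta = (total - unthreshed) / total * 100
    = (615 - 30.75) / 615 * 100
    = 584.25 / 615 * 100
    = 95%


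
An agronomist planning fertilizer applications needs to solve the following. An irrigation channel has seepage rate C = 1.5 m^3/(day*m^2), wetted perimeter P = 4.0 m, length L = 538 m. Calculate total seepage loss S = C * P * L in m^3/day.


S = C * P * L
  = 1.5 * 4.0 * 538
  = 3228 m^3/day


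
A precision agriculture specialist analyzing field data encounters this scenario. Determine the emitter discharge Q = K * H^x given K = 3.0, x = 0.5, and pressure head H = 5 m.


Q = K * H^x
  = 3.0 * 5^0.5
  = 3.0 * 2.2361
  = 6.71 L/h


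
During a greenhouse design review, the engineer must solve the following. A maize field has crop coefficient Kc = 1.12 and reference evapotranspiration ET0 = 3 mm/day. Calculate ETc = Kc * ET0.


ETc = Kc * ET0
    = 1.12 * 3
    = 3.36 mm/day


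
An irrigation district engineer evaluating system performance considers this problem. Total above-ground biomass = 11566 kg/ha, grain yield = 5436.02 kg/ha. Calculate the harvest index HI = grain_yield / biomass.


HI = grain_yield / biomass
   = 5436.02 / 11566
   = 0.47


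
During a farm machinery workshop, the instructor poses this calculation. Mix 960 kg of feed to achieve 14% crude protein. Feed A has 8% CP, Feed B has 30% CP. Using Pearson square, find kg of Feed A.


parts_A = CP_b - target = 30 - 14 = 16
parts_B = target - CP_a = 14 - 8 = 6
total_parts = 16 + 6 = 22
Feed A = 960 * 16 / 22 = 698.18 kg
Feed B = 960 * 6 / 22 = 261.82 kg

698.18 kg


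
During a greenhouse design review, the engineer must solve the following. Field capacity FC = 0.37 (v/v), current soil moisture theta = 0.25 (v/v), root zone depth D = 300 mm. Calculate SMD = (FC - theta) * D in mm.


SMD = (FC - theta) * D
    = (0.37 - 0.25) * 300
    = 0.120 * 300
    = 36 mm


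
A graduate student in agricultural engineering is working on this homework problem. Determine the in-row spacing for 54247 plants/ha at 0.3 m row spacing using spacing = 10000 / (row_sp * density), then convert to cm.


spacing = 10000 / (row_sp * density)
        = 10000 / (0.3 * 54247)
        = 10000 / 16274.10
        = 0.61447 m = 61.45 cm


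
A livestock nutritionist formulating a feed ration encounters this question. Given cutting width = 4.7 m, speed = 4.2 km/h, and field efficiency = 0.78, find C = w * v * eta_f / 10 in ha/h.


C = w * v * eta_f / 10
  = 4.7 * 4.2 * 0.78 / 10
  = 15.40 / 10
  = 1.54 ha/h


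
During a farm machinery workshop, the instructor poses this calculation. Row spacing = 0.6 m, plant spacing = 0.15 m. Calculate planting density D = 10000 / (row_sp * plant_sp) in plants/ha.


D = 10000 / (row_sp * plant_sp)
  = 10000 / (0.6 * 0.15)
  = 10000 / 0.0900
  = 111111.11 plants/ha


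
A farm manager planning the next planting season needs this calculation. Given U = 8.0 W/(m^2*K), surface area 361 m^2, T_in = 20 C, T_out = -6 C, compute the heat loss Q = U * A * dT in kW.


dT = 20 - (-6) = 26 K
Q = U * A * dT
  = 8.0 * 361 * 26
  = 75088 W = 75.09 kW


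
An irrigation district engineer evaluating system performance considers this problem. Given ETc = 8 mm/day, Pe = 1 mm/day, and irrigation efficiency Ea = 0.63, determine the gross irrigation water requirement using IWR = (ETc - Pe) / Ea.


IWR = (ETc - Pe) / Ea
    = (8 - 1) / 0.63
    = 7 / 0.63
    = 11.11 mm/day


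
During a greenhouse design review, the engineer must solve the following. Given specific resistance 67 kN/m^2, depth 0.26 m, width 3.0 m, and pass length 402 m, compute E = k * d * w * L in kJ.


E = k * d * w * L
  = 67 * 0.26 * 3.0 * 402
  = 21008.52 kJ


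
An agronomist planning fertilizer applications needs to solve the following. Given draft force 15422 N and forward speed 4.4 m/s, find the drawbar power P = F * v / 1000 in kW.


P = F * v / 1000
  = 15422 * 4.4 / 1000
  = 67856.80 / 1000
  = 67.86 kW


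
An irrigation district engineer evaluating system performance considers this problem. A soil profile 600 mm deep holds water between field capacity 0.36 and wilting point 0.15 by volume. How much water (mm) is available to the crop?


AW = (FC - WP) * D
   = (0.36 - 0.15) * 600
   = 0.21 * 600
   = 126 mm


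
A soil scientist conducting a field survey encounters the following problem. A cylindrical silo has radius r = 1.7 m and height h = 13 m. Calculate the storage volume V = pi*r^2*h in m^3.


V = pi * r^2 * h
  = pi * 1.7^2 * 13
  = pi * 2.89 * 13
  = 118.03 m^3


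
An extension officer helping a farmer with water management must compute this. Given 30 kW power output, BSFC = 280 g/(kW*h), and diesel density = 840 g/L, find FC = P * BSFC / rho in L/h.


FC = P * BSFC / rho_fuel
   = 30 * 280 / 840
   = 8400 / 840
   = 10 L/h


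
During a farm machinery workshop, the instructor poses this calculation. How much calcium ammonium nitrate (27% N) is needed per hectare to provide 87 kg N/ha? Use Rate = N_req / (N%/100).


Rate = N_required / (N_content / 100)
     = 87 / (27 / 100)
     = 87 / 0.27
     = 322.22 kg/ha


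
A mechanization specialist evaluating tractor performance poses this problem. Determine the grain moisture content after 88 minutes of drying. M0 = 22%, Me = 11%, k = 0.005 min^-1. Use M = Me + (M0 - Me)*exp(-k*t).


M = Me + (M0 - Me) * e^(-k*t)
  = 11 + (22 - 11) * e^(-0.005*88)
  = 11 + 11 * e^(-0.440)
  = 11 + 11 * 0.64404
  = 11 + 7.0844
  = 18.08%


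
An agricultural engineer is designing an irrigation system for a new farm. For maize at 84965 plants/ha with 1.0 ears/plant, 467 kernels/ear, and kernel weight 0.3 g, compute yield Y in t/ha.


Y = density * ears * kernels * kw
  = 84965 * 1.0 * 467 * 0.3 g/ha
  = 11903596.50 g/ha
  = 11903.60 kg/ha = 11.90 t/ha


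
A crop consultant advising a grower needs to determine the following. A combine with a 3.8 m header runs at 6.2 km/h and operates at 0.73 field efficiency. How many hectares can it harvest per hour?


C = w * v * eta_f / 10
  = 3.8 * 6.2 * 0.73 / 10
  = 17.20 / 10
  = 1.72 ha/h


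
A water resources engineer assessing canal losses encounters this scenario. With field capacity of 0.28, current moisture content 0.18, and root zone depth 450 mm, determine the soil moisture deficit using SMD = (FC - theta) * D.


SMD = (FC - theta) * D
    = (0.28 - 0.18) * 450
    = 0.100 * 450
    = 45 mm


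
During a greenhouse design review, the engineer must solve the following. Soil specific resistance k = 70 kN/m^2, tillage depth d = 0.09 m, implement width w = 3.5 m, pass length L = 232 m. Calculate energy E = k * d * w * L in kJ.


E = k * d * w * L
  = 70 * 0.09 * 3.5 * 232
  = 5115.60 kJ


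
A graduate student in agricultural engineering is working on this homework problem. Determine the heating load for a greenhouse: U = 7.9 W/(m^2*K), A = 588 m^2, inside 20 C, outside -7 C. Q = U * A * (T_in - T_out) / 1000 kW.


dT = 20 - (-7) = 27 K
Q = U * A * dT
  = 7.9 * 588 * 27
  = 125420.40 W = 125.42 kW


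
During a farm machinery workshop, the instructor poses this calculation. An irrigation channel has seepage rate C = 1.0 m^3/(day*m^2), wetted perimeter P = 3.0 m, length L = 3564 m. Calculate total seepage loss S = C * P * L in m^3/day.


S = C * P * L
  = 1.0 * 3.0 * 3564
  = 10692 m^3/day


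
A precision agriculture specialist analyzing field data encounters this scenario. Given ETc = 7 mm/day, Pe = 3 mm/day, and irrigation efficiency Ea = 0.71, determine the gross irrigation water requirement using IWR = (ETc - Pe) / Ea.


IWR = (ETc - Pe) / Ea
    = (7 - 3) / 0.71
    = 4 / 0.71
    = 5.63 mm/day


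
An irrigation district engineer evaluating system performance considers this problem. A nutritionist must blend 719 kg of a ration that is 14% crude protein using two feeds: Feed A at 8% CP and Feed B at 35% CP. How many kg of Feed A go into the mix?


parts_A = CP_b - target = 35 - 14 = 21
parts_B = target - CP_a = 14 - 8 = 6
total_parts = 21 + 6 = 27
Feed A = 719 * 21 / 27 = 559.22 kg
Feed B = 719 * 6 / 27 = 159.78 kg

559.22 kg


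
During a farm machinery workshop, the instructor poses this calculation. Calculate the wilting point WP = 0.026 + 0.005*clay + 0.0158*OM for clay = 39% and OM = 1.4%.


WP = 0.026 + 0.005*39 + 0.0158*1.4
   = 0.026 + 0.1950 + 0.0221
   = 0.2431


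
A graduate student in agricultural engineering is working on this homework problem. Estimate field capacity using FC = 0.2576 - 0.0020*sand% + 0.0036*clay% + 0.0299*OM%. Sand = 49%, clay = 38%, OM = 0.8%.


FC = 0.2576 - 0.0020*49 + 0.0036*38 + 0.0299*0.8
   = 0.2576 - 0.0980 + 0.1368 + 0.0239
   = 0.3203


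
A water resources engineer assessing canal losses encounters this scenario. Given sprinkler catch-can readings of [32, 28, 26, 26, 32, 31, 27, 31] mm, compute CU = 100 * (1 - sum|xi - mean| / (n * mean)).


xbar = 233 / 8 = 29.125
sum|xi - xbar| = 19
CU = 100 * (1 - 19 / (8 * 29.125))
   = 100 * (1 - 0.0815)
   = 91.85%


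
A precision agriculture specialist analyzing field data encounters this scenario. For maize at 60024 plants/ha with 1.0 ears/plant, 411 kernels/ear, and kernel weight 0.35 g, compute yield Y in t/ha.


Y = density * ears * kernels * kw
  = 60024 * 1.0 * 411 * 0.35 g/ha
  = 8634452.40 g/ha
  = 8634.45 kg/ha = 8.63 t/ha


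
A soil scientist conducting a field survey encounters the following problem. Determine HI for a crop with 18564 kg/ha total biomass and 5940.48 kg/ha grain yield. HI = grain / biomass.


HI = grain_yield / biomass
   = 5940.48 / 18564
   = 0.32


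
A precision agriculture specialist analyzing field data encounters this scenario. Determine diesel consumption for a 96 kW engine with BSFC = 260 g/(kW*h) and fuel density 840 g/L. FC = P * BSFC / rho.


FC = P * BSFC / rho_fuel
   = 96 * 260 / 840
   = 24960 / 840
   = 29.71 L/h


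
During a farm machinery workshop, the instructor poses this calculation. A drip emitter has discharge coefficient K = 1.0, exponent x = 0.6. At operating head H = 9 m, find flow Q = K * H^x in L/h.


Q = K * H^x
  = 1.0 * 9^0.6
  = 1.0 * 3.7372
  = 3.74 L/h


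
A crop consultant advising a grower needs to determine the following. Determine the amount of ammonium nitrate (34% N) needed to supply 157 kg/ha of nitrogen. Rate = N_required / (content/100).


Rate = N_required / (N_content / 100)
     = 157 / (34 / 100)
     = 157 / 0.34
     = 461.76 kg/ha


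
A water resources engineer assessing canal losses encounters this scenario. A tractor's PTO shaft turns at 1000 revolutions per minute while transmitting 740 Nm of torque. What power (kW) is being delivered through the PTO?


P = 2*pi*n*T / 60000
  = 2*pi * 1000 * 740 / 60000
  = 4649557.13 / 60000
  = 77.49 kW


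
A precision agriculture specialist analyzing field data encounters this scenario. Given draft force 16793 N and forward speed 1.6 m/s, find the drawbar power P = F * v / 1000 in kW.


P = F * v / 1000
  = 16793 * 1.6 / 1000
  = 26868.80 / 1000
  = 26.87 kW


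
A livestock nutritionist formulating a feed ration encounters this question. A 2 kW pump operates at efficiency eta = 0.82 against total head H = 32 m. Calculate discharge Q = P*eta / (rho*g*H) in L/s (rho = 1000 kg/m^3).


Q = (P * 1000 * eta) / (rho * g * H)
  = (2 * 1000 * 0.82) / (1000 * 9.81 * 32)
  = 1640 / 313920
  = 0.00522 m^3/s = 5.22 L/s


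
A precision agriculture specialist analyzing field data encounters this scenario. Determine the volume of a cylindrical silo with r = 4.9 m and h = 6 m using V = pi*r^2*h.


V = pi * r^2 * h
  = pi * 4.9^2 * 6
  = pi * 24.01 * 6
  = 452.58 m^3


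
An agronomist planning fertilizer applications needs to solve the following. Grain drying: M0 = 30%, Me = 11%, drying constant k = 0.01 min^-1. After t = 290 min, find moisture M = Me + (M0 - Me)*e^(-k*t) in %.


M = Me + (M0 - Me) * e^(-k*t)
  = 11 + (30 - 11) * e^(-0.01*290)
  = 11 + 19 * e^(-2.900)
  = 11 + 19 * 0.05502
  = 11 + 1.0454
  = 12.05%


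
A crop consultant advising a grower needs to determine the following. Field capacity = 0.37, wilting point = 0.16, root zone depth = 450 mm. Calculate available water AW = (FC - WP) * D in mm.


AW = (FC - WP) * D
   = (0.37 - 0.16) * 450
   = 0.21 * 450
   = 94.50 mm


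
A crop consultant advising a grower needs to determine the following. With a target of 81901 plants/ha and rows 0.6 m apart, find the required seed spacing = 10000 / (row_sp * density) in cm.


spacing = 10000 / (row_sp * density)
        = 10000 / (0.6 * 81901)
        = 10000 / 49140.60
        = 0.20350 m = 20.35 cm


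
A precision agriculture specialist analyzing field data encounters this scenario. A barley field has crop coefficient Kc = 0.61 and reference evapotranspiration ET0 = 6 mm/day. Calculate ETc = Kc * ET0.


ETc = Kc * ET0
    = 0.61 * 6
    = 3.66 mm/day


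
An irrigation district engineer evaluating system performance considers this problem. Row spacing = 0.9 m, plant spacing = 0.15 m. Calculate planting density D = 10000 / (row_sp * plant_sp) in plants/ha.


D = 10000 / (row_sp * plant_sp)
  = 10000 / (0.9 * 0.15)
  = 10000 / 0.1350
  = 74074.07 plants/ha


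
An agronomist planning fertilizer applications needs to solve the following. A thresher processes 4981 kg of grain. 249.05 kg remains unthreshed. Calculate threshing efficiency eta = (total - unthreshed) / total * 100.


eta = (total - unthreshed) / total * 100
    = (4981 - 249.05) / 4981 * 100
    = 4731.95 / 4981 * 100
    = 95%


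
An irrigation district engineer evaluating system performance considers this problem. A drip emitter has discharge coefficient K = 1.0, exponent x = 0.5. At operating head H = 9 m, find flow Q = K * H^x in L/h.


Q = K * H^x
  = 1.0 * 9^0.5
  = 1.0 * 3
  = 3 L/h


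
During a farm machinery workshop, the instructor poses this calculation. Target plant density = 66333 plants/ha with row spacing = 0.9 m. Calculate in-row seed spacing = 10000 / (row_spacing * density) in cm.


spacing = 10000 / (row_sp * density)
        = 10000 / (0.9 * 66333)
        = 10000 / 59699.70
        = 0.16751 m = 16.75 cm


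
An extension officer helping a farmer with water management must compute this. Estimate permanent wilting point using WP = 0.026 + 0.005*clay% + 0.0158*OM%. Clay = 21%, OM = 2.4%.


WP = 0.026 + 0.005*21 + 0.0158*2.4
   = 0.026 + 0.1050 + 0.0379
   = 0.1689


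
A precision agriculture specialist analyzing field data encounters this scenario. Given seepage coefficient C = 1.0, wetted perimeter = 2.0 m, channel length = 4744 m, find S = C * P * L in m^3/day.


S = C * P * L
  = 1.0 * 2.0 * 4744
  = 9488 m^3/day


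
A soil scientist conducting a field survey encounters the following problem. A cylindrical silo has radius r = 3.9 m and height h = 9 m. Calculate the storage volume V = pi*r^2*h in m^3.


V = pi * r^2 * h
  = pi * 3.9^2 * 9
  = pi * 15.21 * 9
  = 430.05 m^3


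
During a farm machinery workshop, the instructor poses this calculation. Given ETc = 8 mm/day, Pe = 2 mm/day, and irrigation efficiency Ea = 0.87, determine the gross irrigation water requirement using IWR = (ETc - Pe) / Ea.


IWR = (ETc - Pe) / Ea
    = (8 - 2) / 0.87
    = 6 / 0.87
    = 6.90 mm/day


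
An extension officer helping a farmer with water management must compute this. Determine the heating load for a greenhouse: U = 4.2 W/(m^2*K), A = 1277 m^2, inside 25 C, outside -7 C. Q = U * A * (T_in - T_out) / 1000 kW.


dT = 25 - (-7) = 32 K
Q = U * A * dT
  = 4.2 * 1277 * 32
  = 171628.80 W = 171.63 kW


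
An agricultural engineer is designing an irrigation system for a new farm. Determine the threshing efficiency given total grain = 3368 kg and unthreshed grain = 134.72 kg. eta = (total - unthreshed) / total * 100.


eta = (total - unthreshed) / total * 100
    = (3368 - 134.72) / 3368 * 100
    = 3233.28 / 3368 * 100
    = 96%


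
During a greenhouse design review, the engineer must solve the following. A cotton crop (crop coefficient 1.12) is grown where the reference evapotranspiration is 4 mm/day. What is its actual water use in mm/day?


ETc = Kc * ET0
    = 1.12 * 4
    = 4.48 mm/day


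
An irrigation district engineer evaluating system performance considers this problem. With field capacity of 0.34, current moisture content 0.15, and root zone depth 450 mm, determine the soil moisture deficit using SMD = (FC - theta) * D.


SMD = (FC - theta) * D
    = (0.34 - 0.15) * 450
    = 0.190 * 450
    = 85.50 mm


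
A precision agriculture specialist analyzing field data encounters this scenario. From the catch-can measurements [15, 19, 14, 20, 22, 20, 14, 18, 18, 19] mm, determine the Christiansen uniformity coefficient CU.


xbar = 179 / 10 = 17.900
sum|xi - xbar| = 21.400
CU = 100 * (1 - 21.400 / (10 * 17.900))
   = 100 * (1 - 0.1196)
   = 88.04%


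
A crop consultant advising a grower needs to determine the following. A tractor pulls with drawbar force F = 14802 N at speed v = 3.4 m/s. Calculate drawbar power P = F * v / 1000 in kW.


P = F * v / 1000
  = 14802 * 3.4 / 1000
  = 50326.80 / 1000
  = 50.33 kW


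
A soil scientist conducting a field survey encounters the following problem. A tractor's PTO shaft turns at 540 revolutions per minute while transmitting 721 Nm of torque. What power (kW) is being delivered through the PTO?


P = 2*pi*n*T / 60000
  = 2*pi * 540 * 721 / 60000
  = 2446295.37 / 60000
  = 40.77 kW


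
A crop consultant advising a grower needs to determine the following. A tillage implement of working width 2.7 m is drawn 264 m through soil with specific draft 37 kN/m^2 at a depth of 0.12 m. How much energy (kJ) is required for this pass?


E = k * d * w * L
  = 37 * 0.12 * 2.7 * 264
  = 3164.83 kJ


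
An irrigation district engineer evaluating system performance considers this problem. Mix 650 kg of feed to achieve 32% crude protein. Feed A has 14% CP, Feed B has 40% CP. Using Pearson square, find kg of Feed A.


parts_A = CP_b - target = 40 - 32 = 8
parts_B = target - CP_a = 32 - 14 = 18
total_parts = 8 + 18 = 26
Feed A = 650 * 8 / 26 = 200 kg
Feed B = 650 * 18 / 26 = 450 kg

200 kg


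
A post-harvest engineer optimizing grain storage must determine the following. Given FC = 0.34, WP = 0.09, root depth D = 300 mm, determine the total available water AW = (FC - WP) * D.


AW = (FC - WP) * D
   = (0.34 - 0.09) * 300
   = 0.25 * 300
   = 75 mm


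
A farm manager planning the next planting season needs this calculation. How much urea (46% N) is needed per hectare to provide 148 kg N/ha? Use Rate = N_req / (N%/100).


Rate = N_required / (N_content / 100)
     = 148 / (46 / 100)
     = 148 / 0.46
     = 321.74 kg/ha


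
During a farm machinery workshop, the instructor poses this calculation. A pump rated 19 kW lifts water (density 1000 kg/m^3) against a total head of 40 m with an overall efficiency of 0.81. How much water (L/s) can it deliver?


Q = (P * 1000 * eta) / (rho * g * H)
  = (19 * 1000 * 0.81) / (1000 * 9.81 * 40)
  = 15390 / 392400
  = 0.03922 m^3/s = 39.22 L/s
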